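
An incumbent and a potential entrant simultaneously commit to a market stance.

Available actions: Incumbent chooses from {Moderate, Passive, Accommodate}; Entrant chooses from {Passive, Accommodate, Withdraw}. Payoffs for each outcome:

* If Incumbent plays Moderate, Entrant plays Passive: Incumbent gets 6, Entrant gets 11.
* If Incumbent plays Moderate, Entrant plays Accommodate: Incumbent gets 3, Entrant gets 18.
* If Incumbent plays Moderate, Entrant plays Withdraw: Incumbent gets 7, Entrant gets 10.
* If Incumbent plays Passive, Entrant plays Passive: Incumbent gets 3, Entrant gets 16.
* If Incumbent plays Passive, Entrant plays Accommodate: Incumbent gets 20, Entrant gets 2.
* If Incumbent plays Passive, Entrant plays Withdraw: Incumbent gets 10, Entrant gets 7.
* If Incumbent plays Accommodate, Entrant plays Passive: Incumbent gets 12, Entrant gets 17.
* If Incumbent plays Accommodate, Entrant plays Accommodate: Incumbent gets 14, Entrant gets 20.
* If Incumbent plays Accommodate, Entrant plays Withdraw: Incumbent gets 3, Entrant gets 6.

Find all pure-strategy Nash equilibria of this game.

No pure-strategy Nash equilibrium.

Incumbent against Passive: payoffs 6, 3, 12 → best response Accommodate.
Incumbent against Accommodate: payoffs 3, 20, 14 → best response Passive.
Incumbent against Withdraw: payoffs 7, 10, 3 → best response Passive.
Entrant against Moderate: payoffs 11, 18, 10 → best response Accommodate.
Entrant against Passive: payoffs 16, 2, 7 → best response Passive.
Entrant against Accommodate: payoffs 17, 20, 6 → best response Accommodate.
No profile is a mutual best response for all players.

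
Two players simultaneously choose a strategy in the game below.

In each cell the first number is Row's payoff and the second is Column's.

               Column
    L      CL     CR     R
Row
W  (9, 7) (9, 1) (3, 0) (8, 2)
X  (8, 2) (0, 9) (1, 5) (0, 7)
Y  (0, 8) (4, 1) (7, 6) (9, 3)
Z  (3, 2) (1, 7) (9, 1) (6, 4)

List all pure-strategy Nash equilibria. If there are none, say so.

Pure NE: (W, L)

Row against L: payoffs 9, 8, 0, 3 → best response W.
Row against CL: payoffs 9, 0, 4, 1 → best response W.
Row against CR: payoffs 3, 1, 7, 9 → best response Z.
Row against R: payoffs 8, 0, 9, 6 → best response Y.
Column against W: payoffs 7, 1, 0, 2 → best response L.
Column against X: payoffs 2, 9, 5, 7 → best response CL.
Column against Y: payoffs 8, 1, 6, 3 → best response L.
Column against Z: payoffs 2, 7, 1, 4 → best response CL.
Mutual best responses: (W, L).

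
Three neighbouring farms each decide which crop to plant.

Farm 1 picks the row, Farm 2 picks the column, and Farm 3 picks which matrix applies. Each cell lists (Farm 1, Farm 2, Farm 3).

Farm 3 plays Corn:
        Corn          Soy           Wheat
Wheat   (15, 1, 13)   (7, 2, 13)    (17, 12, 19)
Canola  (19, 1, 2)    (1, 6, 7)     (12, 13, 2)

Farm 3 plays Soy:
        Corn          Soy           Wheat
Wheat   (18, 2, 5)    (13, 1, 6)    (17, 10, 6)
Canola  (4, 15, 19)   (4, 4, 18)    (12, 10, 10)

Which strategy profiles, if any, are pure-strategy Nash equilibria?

The unique pure-strategy Nash equilibrium is (Wheat, Wheat, Corn).

(Wheat, Corn, Corn): Farm 1 can switch to Canola (15 → 19). Not NE.
(Wheat, Corn, Soy): Farm 2 can switch to Wheat (2 → 10). Not NE.
(Wheat, Soy, Corn): Farm 2 can switch to Wheat (2 → 12). Not NE.
(Wheat, Soy, Soy): Farm 2 can switch to Corn (1 → 2). Not NE.
(Wheat, Wheat, Corn): Farm 1 gets 17, best alternative 12; Farm 2 gets 12, best alternative 2; Farm 3 gets 19, best alternative 6. No profitable deviation — NE.
(Wheat, Wheat, Soy): Farm 3 can switch to Corn (6 → 19). Not NE.
(Canola, Corn, Corn): Farm 2 can switch to Soy (1 → 6). Not NE.
(Canola, Corn, Soy): Farm 1 can switch to Wheat (4 → 18). Not NE.
(Canola, Soy, Corn): Farm 1 can switch to Wheat (1 → 7). Not NE.
(Canola, Soy, Soy): Farm 1 can switch to Wheat (4 → 13). Not NE.
(Canola, Wheat, Corn): Farm 1 can switch to Wheat (12 → 17). Not NE.
(The remaining 1 profile has a profitable deviation by the same check.)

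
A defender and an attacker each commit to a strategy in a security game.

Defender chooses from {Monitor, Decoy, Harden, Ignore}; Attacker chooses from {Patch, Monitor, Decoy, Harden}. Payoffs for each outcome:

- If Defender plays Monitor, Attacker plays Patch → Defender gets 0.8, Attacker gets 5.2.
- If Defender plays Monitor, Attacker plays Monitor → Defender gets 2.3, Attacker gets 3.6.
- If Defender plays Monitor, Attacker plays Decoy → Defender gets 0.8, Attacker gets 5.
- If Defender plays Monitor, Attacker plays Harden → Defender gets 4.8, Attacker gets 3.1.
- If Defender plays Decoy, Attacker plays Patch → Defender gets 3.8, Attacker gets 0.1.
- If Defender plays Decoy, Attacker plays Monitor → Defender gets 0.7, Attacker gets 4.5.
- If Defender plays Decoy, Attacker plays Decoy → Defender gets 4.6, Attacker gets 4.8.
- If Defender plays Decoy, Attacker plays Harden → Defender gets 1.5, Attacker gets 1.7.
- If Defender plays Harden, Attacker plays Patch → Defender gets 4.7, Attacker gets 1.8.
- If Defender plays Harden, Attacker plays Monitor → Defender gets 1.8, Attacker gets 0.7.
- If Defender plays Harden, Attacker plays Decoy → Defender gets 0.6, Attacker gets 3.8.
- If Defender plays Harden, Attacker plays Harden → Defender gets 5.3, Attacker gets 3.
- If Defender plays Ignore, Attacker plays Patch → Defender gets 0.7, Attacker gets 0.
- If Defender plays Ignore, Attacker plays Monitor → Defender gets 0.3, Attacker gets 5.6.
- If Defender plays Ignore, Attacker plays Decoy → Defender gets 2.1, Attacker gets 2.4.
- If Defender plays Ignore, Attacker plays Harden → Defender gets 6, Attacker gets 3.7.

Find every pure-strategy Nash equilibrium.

Pure NE: (Decoy, Decoy)

Defender against Patch: payoffs 0.8, 3.8, 4.7, 0.7 → best response Harden.
Defender against Monitor: payoffs 2.3, 0.7, 1.8, 0.3 → best response Monitor.
Defender against Decoy: payoffs 0.8, 4.6, 0.6, 2.1 → best response Decoy.
Defender against Harden: payoffs 4.8, 1.5, 5.3, 6 → best response Ignore.
Attacker against Monitor: payoffs 5.2, 3.6, 5, 3.1 → best response Patch.
Attacker against Decoy: payoffs 0.1, 4.5, 4.8, 1.7 → best response Decoy.
Attacker against Harden: payoffs 1.8, 0.7, 3.8, 3 → best response Decoy.
Attacker against Ignore: payoffs 0, 5.6, 2.4, 3.7 → best response Monitor.
Mutual best responses: (Decoy, Decoy).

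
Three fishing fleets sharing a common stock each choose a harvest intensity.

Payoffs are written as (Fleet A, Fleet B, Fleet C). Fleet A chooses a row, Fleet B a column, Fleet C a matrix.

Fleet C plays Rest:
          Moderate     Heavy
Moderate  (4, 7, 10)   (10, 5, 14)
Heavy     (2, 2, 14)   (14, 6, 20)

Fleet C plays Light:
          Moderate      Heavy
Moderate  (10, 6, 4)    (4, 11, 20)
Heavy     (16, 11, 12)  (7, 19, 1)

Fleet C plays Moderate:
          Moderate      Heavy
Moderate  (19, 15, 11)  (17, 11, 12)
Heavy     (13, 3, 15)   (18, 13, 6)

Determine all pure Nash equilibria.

Mark each player's best response to every combination of opponents' strategies; a profile where every player is best-responding is a pure Nash equilibrium.
Fleet A against (Moderate, Rest): payoffs 4, 2 → best response Moderate.
Fleet A against (Moderate, Light): payoffs 10, 16 → best response Heavy.
Fleet A against (Moderate, Moderate): payoffs 19, 13 → best response Moderate.
Fleet A against (Heavy, Rest): payoffs 10, 14 → best response Heavy.
Fleet A against (Heavy, Light): payoffs 4, 7 → best response Heavy.
Fleet A against (Heavy, Moderate): payoffs 17, 18 → best response Heavy.
Fleet B against (Moderate, Rest): payoffs 7, 5 → best response Moderate.
Fleet B against (Moderate, Light): payoffs 6, 11 → best response Heavy.
Fleet B against (Moderate, Moderate): payoffs 15, 11 → best response Moderate.
Fleet B against (Heavy, Rest): payoffs 2, 6 → best response Heavy.
Fleet B against (Heavy, Light): payoffs 11, 19 → best response Heavy.
Fleet B against (Heavy, Moderate): payoffs 3, 13 → best response Heavy.
Fleet C against (Moderate, Moderate): payoffs 10, 4, 11 → best response Moderate.
Fleet C against (Moderate, Heavy): payoffs 14, 20, 12 → best response Light.
Fleet C against (Heavy, Moderate): payoffs 14, 12, 15 → best response Moderate.
Fleet C against (Heavy, Heavy): payoffs 20, 1, 6 → best response Rest.
Mutual best responses: (Moderate, Moderate, Moderate); (Heavy, Heavy, Rest).

Pure-strategy Nash equilibria: (Moderate, Moderate, Moderate); (Heavy, Heavy, Rest)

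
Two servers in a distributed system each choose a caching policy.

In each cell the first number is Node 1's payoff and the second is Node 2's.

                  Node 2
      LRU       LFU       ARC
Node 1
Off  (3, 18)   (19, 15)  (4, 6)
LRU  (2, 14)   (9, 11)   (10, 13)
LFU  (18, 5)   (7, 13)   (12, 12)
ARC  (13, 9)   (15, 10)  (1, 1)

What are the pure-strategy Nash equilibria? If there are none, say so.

(Off, LRU): Node 1 can switch to LFU (3 → 18). Not NE.
(Off, LFU): Node 2 can switch to LRU (15 → 18). Not NE.
(Off, ARC): Node 1 can switch to LRU (4 → 10). Not NE.
(LRU, LRU): Node 1 can switch to Off (2 → 3). Not NE.
(LRU, LFU): Node 1 can switch to Off (9 → 19). Not NE.
(LRU, ARC): Node 1 can switch to LFU (10 → 12). Not NE.
(The remaining 6 profiles each have a profitable deviation by the same check.)

none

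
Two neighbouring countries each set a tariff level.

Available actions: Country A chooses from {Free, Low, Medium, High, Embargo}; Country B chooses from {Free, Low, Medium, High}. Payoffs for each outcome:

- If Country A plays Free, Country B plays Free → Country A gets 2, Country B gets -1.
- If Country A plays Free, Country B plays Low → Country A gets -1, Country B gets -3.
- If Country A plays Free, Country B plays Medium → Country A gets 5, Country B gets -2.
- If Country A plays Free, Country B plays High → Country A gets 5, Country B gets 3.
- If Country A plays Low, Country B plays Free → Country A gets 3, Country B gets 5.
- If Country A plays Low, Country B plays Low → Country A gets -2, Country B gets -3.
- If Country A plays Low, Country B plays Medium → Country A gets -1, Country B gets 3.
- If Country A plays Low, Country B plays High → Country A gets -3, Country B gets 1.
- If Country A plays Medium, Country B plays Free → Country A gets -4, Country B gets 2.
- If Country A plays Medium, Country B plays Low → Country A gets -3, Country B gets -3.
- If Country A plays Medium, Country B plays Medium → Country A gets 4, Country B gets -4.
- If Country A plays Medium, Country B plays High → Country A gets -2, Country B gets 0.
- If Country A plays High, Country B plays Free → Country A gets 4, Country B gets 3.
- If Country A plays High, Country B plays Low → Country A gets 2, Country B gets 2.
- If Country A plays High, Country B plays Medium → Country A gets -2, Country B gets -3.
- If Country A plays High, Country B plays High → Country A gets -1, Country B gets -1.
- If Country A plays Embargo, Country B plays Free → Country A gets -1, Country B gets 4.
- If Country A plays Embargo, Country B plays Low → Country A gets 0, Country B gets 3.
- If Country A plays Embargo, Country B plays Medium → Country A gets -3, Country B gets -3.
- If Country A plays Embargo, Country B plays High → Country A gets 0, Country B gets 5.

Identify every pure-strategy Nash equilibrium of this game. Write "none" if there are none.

Pure-strategy Nash equilibria: (Free, High); (High, Free)

Country A against Free: payoffs 2, 3, -4, 4, -1 → best response High.
Country A against Low: payoffs -1, -2, -3, 2, 0 → best response High.
Country A against Medium: payoffs 5, -1, 4, -2, -3 → best response Free.
Country A against High: payoffs 5, -3, -2, -1, 0 → best response Free.
Country B against Free: payoffs -1, -3, -2, 3 → best response High.
Country B against Low: payoffs 5, -3, 3, 1 → best response Free.
Country B against Medium: payoffs 2, -3, -4, 0 → best response Free.
Country B against High: payoffs 3, 2, -3, -1 → best response Free.
Country B against Embargo: payoffs 4, 3, -3, 5 → best response High.
Mutual best responses: (Free, High); (High, Free).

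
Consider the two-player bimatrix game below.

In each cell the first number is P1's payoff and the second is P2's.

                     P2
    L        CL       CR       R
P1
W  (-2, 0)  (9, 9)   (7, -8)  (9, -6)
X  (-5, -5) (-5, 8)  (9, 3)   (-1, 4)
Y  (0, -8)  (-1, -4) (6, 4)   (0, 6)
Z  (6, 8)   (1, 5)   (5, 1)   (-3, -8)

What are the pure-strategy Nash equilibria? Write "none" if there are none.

P1 against L: payoffs -2, -5, 0, 6 → best response Z.
P1 against CL: payoffs 9, -5, -1, 1 → best response W.
P1 against CR: payoffs 7, 9, 6, 5 → best response X.
P1 against R: payoffs 9, -1, 0, -3 → best response W.
P2 against W: payoffs 0, 9, -8, -6 → best response CL.
P2 against X: payoffs -5, 8, 3, 4 → best response CL.
P2 against Y: payoffs -8, -4, 4, 6 → best response R.
P2 against Z: payoffs 8, 5, 1, -8 → best response L.
Mutual best responses: (W, CL); (Z, L).

The pure Nash equilibria are (W, CL) and (Z, L).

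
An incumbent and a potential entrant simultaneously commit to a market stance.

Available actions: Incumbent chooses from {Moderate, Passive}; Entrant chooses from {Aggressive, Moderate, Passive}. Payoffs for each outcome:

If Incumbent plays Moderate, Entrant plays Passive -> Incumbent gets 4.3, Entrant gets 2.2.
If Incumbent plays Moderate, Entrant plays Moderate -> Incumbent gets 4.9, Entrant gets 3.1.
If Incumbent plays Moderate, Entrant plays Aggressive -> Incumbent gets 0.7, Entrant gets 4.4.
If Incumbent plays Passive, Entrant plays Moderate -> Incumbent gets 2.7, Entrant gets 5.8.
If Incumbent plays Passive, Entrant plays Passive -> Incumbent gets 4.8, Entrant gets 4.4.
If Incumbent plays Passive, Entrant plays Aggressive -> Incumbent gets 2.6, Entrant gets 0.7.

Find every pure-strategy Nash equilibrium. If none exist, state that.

There is no pure-strategy Nash equilibrium.

Mark each player's best response to every combination of opponents' strategies; a profile where every player is best-responding is a pure Nash equilibrium.
Incumbent against Aggressive: payoffs 0.7, 2.6 → best response Passive.
Incumbent against Moderate: payoffs 4.9, 2.7 → best response Moderate.
Incumbent against Passive: payoffs 4.3, 4.8 → best response Passive.
Entrant against Moderate: payoffs 4.4, 3.1, 2.2 → best response Aggressive.
Entrant against Passive: payoffs 0.7, 5.8, 4.4 → best response Moderate.
No profile is a mutual best response for all players.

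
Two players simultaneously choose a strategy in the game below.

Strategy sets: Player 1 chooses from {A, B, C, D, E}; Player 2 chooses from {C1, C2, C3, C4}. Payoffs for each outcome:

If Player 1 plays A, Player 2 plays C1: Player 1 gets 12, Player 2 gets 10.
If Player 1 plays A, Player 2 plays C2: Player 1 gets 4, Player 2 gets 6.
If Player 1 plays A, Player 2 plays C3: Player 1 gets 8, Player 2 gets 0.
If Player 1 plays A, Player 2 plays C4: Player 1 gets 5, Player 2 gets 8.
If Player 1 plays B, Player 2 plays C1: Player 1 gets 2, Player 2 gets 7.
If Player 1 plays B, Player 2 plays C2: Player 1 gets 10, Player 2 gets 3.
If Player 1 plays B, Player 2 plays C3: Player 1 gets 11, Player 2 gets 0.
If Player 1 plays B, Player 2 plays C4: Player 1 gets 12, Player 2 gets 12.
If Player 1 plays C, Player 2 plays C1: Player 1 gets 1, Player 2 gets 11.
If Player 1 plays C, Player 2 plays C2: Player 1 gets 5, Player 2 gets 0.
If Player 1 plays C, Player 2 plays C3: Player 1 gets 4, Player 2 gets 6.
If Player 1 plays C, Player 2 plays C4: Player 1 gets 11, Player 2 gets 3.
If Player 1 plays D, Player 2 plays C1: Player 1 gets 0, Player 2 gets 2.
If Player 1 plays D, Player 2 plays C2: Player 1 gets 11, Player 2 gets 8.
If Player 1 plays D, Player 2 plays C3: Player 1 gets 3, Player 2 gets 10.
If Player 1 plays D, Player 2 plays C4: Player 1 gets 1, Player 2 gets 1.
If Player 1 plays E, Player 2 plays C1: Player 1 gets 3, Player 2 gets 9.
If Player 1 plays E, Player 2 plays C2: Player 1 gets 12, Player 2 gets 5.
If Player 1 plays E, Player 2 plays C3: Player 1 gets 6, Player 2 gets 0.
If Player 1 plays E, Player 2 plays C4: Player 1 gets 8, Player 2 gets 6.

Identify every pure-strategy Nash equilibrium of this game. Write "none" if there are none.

(A, C1): Player 1 gets 12, best alternative 3; Player 2 gets 10, best alternative 8. No profitable deviation — NE.
(A, C2): Player 1 can switch to B (4 → 10). Not NE.
(A, C3): Player 1 can switch to B (8 → 11). Not NE.
(A, C4): Player 1 can switch to B (5 → 12). Not NE.
(B, C1): Player 1 can switch to A (2 → 12). Not NE.
(B, C2): Player 1 can switch to D (10 → 11). Not NE.
(B, C3): Player 2 can switch to C1 (0 → 7). Not NE.
(B, C4): Player 1 gets 12, best alternative 11; Player 2 gets 12, best alternative 7. No profitable deviation — NE.
(C, C1): Player 1 can switch to A (1 → 12). Not NE.
(C, C2): Player 1 can switch to B (5 → 10). Not NE.
(C, C3): Player 1 can switch to A (4 → 8). Not NE.
(C, C4): Player 1 can switch to B (11 → 12). Not NE.
(The remaining 8 profiles each have a profitable deviation by the same check.)

The pure Nash equilibria are (A, C1); (B, C4).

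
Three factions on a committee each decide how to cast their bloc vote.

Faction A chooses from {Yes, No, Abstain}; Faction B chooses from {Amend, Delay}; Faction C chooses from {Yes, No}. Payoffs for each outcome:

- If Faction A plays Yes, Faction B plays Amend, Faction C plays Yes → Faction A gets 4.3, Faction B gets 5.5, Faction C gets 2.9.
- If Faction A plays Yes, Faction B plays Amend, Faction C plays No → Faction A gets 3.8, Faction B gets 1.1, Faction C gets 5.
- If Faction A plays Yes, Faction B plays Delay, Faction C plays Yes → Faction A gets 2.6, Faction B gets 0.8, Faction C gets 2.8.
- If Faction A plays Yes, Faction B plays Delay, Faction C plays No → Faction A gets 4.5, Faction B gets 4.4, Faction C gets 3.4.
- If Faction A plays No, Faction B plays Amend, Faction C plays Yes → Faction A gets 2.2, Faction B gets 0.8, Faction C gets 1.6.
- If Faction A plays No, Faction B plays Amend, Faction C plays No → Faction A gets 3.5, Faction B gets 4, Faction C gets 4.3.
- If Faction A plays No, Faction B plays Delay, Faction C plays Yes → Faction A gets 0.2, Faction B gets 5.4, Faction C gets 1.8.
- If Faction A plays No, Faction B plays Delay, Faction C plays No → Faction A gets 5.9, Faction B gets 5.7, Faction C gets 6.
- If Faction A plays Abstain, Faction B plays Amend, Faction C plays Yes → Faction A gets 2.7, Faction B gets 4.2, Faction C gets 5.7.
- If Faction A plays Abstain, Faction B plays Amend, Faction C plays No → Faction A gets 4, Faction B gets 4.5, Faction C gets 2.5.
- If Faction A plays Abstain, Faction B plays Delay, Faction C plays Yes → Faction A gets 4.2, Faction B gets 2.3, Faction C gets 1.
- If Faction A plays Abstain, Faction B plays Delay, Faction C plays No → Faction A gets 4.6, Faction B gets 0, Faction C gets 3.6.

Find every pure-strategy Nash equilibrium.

For each player, find the best response to each opponent profile; mutual best responses are the pure NE.
Faction A against (Amend, Yes): payoffs 4.3, 2.2, 2.7 → best response Yes.
Faction A against (Amend, No): payoffs 3.8, 3.5, 4 → best response Abstain.
Faction A against (Delay, Yes): payoffs 2.6, 0.2, 4.2 → best response Abstain.
Faction A against (Delay, No): payoffs 4.5, 5.9, 4.6 → best response No.
Faction B against (Yes, Yes): payoffs 5.5, 0.8 → best response Amend.
Faction B against (Yes, No): payoffs 1.1, 4.4 → best response Delay.
Faction B against (No, Yes): payoffs 0.8, 5.4 → best response Delay.
Faction B against (No, No): payoffs 4, 5.7 → best response Delay.
Faction B against (Abstain, Yes): payoffs 4.2, 2.3 → best response Amend.
Faction B against (Abstain, No): payoffs 4.5, 0 → best response Amend.
Faction C against (Yes, Amend): payoffs 2.9, 5 → best response No.
Faction C against (Yes, Delay): payoffs 2.8, 3.4 → best response No.
Faction C against (No, Amend): payoffs 1.6, 4.3 → best response No.
Faction C against (No, Delay): payoffs 1.8, 6 → best response No.
Faction C against (Abstain, Amend): payoffs 5.7, 2.5 → best response Yes.
Faction C against (Abstain, Delay): payoffs 1, 3.6 → best response No.
Mutual best responses: (No, Delay, No).

The unique pure-strategy Nash equilibrium is (No, Delay, No).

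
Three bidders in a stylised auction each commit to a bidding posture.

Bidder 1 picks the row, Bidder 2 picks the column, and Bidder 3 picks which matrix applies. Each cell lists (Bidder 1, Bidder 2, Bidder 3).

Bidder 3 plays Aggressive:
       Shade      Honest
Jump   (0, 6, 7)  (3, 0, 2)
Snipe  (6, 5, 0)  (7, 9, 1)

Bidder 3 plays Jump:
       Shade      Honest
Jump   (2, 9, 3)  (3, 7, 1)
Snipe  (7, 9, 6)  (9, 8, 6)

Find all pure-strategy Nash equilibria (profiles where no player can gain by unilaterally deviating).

The unique pure-strategy Nash equilibrium is (Snipe, Shade, Jump).

(Jump, Shade, Aggressive): Bidder 1 can switch to Snipe (0 → 6). Not NE.
(Jump, Shade, Jump): Bidder 1 can switch to Snipe (2 → 7). Not NE.
(Jump, Honest, Aggressive): Bidder 1 can switch to Snipe (3 → 7). Not NE.
(Jump, Honest, Jump): Bidder 1 can switch to Snipe (3 → 9). Not NE.
(Snipe, Shade, Aggressive): Bidder 2 can switch to Honest (5 → 9). Not NE.
(Snipe, Shade, Jump): Bidder 1 gets 7, best alternative 2; Bidder 2 gets 9, best alternative 8; Bidder 3 gets 6, best alternative 0. No profitable deviation — NE.
(Snipe, Honest, Aggressive): Bidder 3 can switch to Jump (1 → 6). Not NE.
(The remaining 1 profile has a profitable deviation by the same check.)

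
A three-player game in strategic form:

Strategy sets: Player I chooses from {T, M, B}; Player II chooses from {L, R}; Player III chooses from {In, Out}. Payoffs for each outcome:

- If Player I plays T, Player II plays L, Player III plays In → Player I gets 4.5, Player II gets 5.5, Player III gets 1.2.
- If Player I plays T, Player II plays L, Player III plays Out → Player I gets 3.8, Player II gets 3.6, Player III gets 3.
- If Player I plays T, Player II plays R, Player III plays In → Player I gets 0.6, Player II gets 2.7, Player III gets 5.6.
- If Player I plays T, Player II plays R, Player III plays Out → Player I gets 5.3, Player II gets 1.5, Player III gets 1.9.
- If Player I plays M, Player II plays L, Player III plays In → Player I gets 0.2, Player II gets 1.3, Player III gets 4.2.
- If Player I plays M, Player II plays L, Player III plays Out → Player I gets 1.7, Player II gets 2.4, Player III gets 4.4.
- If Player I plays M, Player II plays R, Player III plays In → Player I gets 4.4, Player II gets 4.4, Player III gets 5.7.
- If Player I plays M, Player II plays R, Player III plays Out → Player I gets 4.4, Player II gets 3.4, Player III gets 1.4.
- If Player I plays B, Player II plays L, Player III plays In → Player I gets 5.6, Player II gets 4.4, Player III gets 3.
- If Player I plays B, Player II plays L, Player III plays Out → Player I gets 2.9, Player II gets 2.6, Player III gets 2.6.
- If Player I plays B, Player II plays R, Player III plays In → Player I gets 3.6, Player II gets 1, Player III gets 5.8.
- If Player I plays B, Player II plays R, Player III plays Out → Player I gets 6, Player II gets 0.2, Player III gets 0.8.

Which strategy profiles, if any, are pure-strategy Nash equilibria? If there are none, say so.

For each player, find the best response to each opponent profile; mutual best responses are the pure NE.
Player I against (L, In): payoffs 4.5, 0.2, 5.6 → best response B.
Player I against (L, Out): payoffs 3.8, 1.7, 2.9 → best response T.
Player I against (R, In): payoffs 0.6, 4.4, 3.6 → best response M.
Player I against (R, Out): payoffs 5.3, 4.4, 6 → best response B.
Player II against (T, In): payoffs 5.5, 2.7 → best response L.
Player II against (T, Out): payoffs 3.6, 1.5 → best response L.
Player II against (M, In): payoffs 1.3, 4.4 → best response R.
Player II against (M, Out): payoffs 2.4, 3.4 → best response R.
Player II against (B, In): payoffs 4.4, 1 → best response L.
Player II against (B, Out): payoffs 2.6, 0.2 → best response L.
Player III against (T, L): payoffs 1.2, 3 → best response Out.
Player III against (T, R): payoffs 5.6, 1.9 → best response In.
Player III against (M, L): payoffs 4.2, 4.4 → best response Out.
Player III against (M, R): payoffs 5.7, 1.4 → best response In.
Player III against (B, L): payoffs 3, 2.6 → best response In.
Player III against (B, R): payoffs 5.8, 0.8 → best response In.
Mutual best responses: (T, L, Out); (M, R, In); (B, L, In).

(T, L, Out); (M, R, In); (B, L, In)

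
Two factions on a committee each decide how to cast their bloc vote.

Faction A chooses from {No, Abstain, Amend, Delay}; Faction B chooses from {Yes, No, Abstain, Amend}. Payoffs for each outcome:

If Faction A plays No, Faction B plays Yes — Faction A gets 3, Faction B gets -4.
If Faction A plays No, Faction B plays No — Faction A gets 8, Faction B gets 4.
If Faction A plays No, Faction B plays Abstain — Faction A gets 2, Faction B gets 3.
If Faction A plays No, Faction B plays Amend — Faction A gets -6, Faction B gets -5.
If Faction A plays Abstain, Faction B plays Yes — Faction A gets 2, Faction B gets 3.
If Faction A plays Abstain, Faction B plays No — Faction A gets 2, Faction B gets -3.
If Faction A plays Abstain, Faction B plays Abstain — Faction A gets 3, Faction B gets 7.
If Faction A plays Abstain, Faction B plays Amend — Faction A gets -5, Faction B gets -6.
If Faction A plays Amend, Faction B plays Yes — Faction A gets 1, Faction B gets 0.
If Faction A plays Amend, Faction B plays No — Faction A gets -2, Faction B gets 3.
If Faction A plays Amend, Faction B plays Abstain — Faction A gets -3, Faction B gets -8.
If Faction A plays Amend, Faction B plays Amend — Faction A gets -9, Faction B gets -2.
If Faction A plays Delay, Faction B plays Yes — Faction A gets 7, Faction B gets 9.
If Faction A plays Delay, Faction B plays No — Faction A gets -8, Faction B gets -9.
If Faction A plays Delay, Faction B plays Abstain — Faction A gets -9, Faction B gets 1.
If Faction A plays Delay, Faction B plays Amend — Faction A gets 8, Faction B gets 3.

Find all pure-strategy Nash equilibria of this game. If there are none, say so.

Mark each player's best response to every combination of opponents' strategies; a profile where every player is best-responding is a pure Nash equilibrium.
Faction A against Yes: payoffs 3, 2, 1, 7 → best response Delay.
Faction A against No: payoffs 8, 2, -2, -8 → best response No.
Faction A against Abstain: payoffs 2, 3, -3, -9 → best response Abstain.
Faction A against Amend: payoffs -6, -5, -9, 8 → best response Delay.
Faction B against No: payoffs -4, 4, 3, -5 → best response No.
Faction B against Abstain: payoffs 3, -3, 7, -6 → best response Abstain.
Faction B against Amend: payoffs 0, 3, -8, -2 → best response No.
Faction B against Delay: payoffs 9, -9, 1, 3 → best response Yes.
Mutual best responses: (No, No); (Abstain, Abstain); (Delay, Yes).

(No, No), (Abstain, Abstain), (Delay, Yes)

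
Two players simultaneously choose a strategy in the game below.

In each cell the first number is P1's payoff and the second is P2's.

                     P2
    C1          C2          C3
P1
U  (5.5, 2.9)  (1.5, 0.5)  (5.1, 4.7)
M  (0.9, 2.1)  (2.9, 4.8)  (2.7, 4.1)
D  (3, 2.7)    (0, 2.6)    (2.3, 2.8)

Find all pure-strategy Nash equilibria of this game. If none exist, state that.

Pure-strategy Nash equilibria: (U, C3); (M, C2)

P1 against C1: payoffs 5.5, 0.9, 3 → best response U.
P1 against C2: payoffs 1.5, 2.9, 0 → best response M.
P1 against C3: payoffs 5.1, 2.7, 2.3 → best response U.
P2 against U: payoffs 2.9, 0.5, 4.7 → best response C3.
P2 against M: payoffs 2.1, 4.8, 4.1 → best response C2.
P2 against D: payoffs 2.7, 2.6, 2.8 → best response C3.
Mutual best responses: (U, C3); (M, C2).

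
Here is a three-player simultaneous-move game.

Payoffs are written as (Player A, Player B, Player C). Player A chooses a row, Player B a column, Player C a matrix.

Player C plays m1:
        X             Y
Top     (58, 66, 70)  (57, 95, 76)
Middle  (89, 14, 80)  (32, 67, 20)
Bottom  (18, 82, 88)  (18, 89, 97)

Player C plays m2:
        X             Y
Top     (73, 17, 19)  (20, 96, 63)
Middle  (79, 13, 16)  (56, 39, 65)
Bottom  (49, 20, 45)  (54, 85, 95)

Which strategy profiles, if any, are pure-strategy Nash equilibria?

The pure Nash equilibria are (Top, Y, m1) and (Middle, Y, m2).

Mark each player's best response to every combination of opponents' strategies; a profile where every player is best-responding is a pure Nash equilibrium.
Player A against (X, m1): payoffs 58, 89, 18 → best response Middle.
Player A against (X, m2): payoffs 73, 79, 49 → best response Middle.
Player A against (Y, m1): payoffs 57, 32, 18 → best response Top.
Player A against (Y, m2): payoffs 20, 56, 54 → best response Middle.
Player B against (Top, m1): payoffs 66, 95 → best response Y.
Player B against (Top, m2): payoffs 17, 96 → best response Y.
Player B against (Middle, m1): payoffs 14, 67 → best response Y.
Player B against (Middle, m2): payoffs 13, 39 → best response Y.
Player B against (Bottom, m1): payoffs 82, 89 → best response Y.
Player B against (Bottom, m2): payoffs 20, 85 → best response Y.
Player C against (Top, X): payoffs 70, 19 → best response m1.
Player C against (Top, Y): payoffs 76, 63 → best response m1.
Player C against (Middle, X): payoffs 80, 16 → best response m1.
Player C against (Middle, Y): payoffs 20, 65 → best response m2.
Player C against (Bottom, X): payoffs 88, 45 → best response m1.
Player C against (Bottom, Y): payoffs 97, 95 → best response m1.
Mutual best responses: (Top, Y, m1); (Middle, Y, m2).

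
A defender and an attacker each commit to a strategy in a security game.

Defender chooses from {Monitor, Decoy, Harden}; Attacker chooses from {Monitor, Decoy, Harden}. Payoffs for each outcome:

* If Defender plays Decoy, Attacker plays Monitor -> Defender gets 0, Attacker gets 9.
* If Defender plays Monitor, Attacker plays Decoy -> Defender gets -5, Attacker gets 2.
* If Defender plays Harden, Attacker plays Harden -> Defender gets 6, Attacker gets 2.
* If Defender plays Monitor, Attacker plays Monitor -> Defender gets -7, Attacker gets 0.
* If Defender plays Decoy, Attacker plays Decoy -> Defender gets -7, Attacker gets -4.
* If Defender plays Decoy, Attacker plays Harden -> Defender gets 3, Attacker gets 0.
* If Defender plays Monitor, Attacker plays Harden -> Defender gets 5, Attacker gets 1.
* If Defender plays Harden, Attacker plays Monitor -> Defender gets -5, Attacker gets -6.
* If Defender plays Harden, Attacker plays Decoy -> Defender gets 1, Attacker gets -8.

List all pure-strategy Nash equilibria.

(Monitor, Monitor): Defender can switch to Decoy (-7 → 0). Not NE.
(Monitor, Decoy): Defender can switch to Harden (-5 → 1). Not NE.
(Monitor, Harden): Defender can switch to Harden (5 → 6). Not NE.
(Decoy, Monitor): Defender gets 0, best alternative -5; Attacker gets 9, best alternative 0. No profitable deviation — NE.
(Decoy, Decoy): Defender can switch to Monitor (-7 → -5). Not NE.
(Decoy, Harden): Defender can switch to Monitor (3 → 5). Not NE.
(Harden, Monitor): Defender can switch to Decoy (-5 → 0). Not NE.
(Harden, Harden): Defender gets 6, best alternative 5; Attacker gets 2, best alternative -6. No profitable deviation — NE.
(The remaining 1 profile has a profitable deviation by the same check.)

The pure Nash equilibria are (Decoy, Monitor), (Harden, Harden).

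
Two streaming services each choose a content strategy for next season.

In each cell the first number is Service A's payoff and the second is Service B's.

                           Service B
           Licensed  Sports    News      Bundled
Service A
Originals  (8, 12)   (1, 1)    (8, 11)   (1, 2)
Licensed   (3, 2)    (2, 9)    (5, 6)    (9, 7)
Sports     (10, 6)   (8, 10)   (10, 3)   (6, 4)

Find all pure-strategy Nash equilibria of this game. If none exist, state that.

The unique pure-strategy Nash equilibrium is (Sports, Sports).

Service A against Licensed: payoffs 8, 3, 10 → best response Sports.
Service A against Sports: payoffs 1, 2, 8 → best response Sports.
Service A against News: payoffs 8, 5, 10 → best response Sports.
Service A against Bundled: payoffs 1, 9, 6 → best response Licensed.
Service B against Originals: payoffs 12, 1, 11, 2 → best response Licensed.
Service B against Licensed: payoffs 2, 9, 6, 7 → best response Sports.
Service B against Sports: payoffs 6, 10, 3, 4 → best response Sports.
Mutual best responses: (Sports, Sports).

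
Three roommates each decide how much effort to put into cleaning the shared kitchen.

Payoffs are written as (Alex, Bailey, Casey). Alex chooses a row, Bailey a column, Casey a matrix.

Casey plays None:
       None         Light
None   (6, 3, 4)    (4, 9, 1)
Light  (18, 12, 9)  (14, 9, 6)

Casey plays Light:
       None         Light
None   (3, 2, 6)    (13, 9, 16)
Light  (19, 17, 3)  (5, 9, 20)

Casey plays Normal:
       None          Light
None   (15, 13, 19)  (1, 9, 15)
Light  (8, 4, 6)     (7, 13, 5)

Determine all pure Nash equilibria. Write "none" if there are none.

(None, None, Normal), (None, Light, Light), (Light, None, None)

Check each profile: it is a Nash equilibrium iff no player can strictly gain by switching unilaterally.
(None, None, None): Alex can switch to Light (6 → 18). Not NE.
(None, None, Light): Alex can switch to Light (3 → 19). Not NE.
(None, None, Normal): Alex gets 15, best alternative 8; Bailey gets 13, best alternative 9; Casey gets 19, best alternative 6. No profitable deviation — NE.
(None, Light, None): Alex can switch to Light (4 → 14). Not NE.
(None, Light, Light): Alex gets 13, best alternative 5; Bailey gets 9, best alternative 2; Casey gets 16, best alternative 15. No profitable deviation — NE.
(None, Light, Normal): Alex can switch to Light (1 → 7). Not NE.
(Light, None, None): Alex gets 18, best alternative 6; Bailey gets 12, best alternative 9; Casey gets 9, best alternative 6. No profitable deviation — NE.
(Light, None, Light): Casey can switch to None (3 → 9). Not NE.
(Light, None, Normal): Alex can switch to None (8 → 15). Not NE.
(Light, Light, None): Bailey can switch to None (9 → 12). Not NE.
(Light, Light, Light): Alex can switch to None (5 → 13). Not NE.
(Light, Light, Normal): Casey can switch to None (5 → 6). Not NE.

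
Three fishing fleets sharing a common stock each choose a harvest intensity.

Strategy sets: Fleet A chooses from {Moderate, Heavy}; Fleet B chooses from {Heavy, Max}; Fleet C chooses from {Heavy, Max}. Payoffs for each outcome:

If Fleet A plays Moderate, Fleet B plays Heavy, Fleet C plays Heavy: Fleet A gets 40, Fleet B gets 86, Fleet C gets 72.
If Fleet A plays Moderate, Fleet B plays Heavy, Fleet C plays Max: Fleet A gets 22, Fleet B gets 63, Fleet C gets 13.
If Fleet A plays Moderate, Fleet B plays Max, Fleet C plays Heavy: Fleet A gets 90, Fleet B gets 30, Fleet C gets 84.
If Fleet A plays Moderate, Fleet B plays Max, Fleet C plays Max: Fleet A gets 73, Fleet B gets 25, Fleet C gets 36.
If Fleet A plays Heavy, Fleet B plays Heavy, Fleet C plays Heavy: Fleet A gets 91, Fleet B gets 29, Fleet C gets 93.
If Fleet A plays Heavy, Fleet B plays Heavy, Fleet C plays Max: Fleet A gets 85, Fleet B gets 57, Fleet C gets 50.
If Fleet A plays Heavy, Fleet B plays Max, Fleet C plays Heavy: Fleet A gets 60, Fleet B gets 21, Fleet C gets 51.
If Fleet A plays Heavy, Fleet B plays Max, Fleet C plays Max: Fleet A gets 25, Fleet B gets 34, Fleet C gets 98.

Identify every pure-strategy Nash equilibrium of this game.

(Moderate, Heavy, Heavy): Fleet A can switch to Heavy (40 → 91). Not NE.
(Moderate, Heavy, Max): Fleet A can switch to Heavy (22 → 85). Not NE.
(Moderate, Max, Heavy): Fleet B can switch to Heavy (30 → 86). Not NE.
(Moderate, Max, Max): Fleet B can switch to Heavy (25 → 63). Not NE.
(Heavy, Heavy, Heavy): Fleet A gets 91, best alternative 40; Fleet B gets 29, best alternative 21; Fleet C gets 93, best alternative 50. No profitable deviation — NE.
(Heavy, Heavy, Max): Fleet C can switch to Heavy (50 → 93). Not NE.
(Heavy, Max, Heavy): Fleet A can switch to Moderate (60 → 90). Not NE.
(Heavy, Max, Max): Fleet A can switch to Moderate (25 → 73). Not NE.

(Heavy, Heavy, Heavy)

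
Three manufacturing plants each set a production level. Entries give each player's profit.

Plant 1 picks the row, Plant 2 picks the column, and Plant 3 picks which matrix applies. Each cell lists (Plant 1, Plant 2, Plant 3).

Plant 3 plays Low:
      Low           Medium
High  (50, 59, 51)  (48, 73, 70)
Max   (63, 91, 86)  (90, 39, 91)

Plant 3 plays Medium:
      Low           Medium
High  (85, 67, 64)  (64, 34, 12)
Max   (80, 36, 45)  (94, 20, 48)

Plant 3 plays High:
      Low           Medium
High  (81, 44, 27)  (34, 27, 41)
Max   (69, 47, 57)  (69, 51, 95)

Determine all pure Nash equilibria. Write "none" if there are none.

For each player, find the best response to each opponent profile; mutual best responses are the pure NE.
Plant 1 against (Low, Low): payoffs 50, 63 → best response Max.
Plant 1 against (Low, Medium): payoffs 85, 80 → best response High.
Plant 1 against (Low, High): payoffs 81, 69 → best response High.
Plant 1 against (Medium, Low): payoffs 48, 90 → best response Max.
Plant 1 against (Medium, Medium): payoffs 64, 94 → best response Max.
Plant 1 against (Medium, High): payoffs 34, 69 → best response Max.
Plant 2 against (High, Low): payoffs 59, 73 → best response Medium.
Plant 2 against (High, Medium): payoffs 67, 34 → best response Low.
Plant 2 against (High, High): payoffs 44, 27 → best response Low.
Plant 2 against (Max, Low): payoffs 91, 39 → best response Low.
Plant 2 against (Max, Medium): payoffs 36, 20 → best response Low.
Plant 2 against (Max, High): payoffs 47, 51 → best response Medium.
Plant 3 against (High, Low): payoffs 51, 64, 27 → best response Medium.
Plant 3 against (High, Medium): payoffs 70, 12, 41 → best response Low.
Plant 3 against (Max, Low): payoffs 86, 45, 57 → best response Low.
Plant 3 against (Max, Medium): payoffs 91, 48, 95 → best response High.
Mutual best responses: (High, Low, Medium); (Max, Low, Low); (Max, Medium, High).

The pure Nash equilibria are (High, Low, Medium) and (Max, Low, Low) and (Max, Medium, High).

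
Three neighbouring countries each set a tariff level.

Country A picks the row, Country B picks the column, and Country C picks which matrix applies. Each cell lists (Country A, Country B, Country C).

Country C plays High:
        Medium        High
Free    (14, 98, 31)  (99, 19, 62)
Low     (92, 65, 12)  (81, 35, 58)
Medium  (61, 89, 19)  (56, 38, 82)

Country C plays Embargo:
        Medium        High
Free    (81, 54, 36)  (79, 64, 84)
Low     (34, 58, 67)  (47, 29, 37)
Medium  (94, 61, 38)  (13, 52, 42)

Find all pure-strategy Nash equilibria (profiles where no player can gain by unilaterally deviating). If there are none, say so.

Country A against (Medium, High): payoffs 14, 92, 61 → best response Low.
Country A against (Medium, Embargo): payoffs 81, 34, 94 → best response Medium.
Country A against (High, High): payoffs 99, 81, 56 → best response Free.
Country A against (High, Embargo): payoffs 79, 47, 13 → best response Free.
Country B against (Free, High): payoffs 98, 19 → best response Medium.
Country B against (Free, Embargo): payoffs 54, 64 → best response High.
Country B against (Low, High): payoffs 65, 35 → best response Medium.
Country B against (Low, Embargo): payoffs 58, 29 → best response Medium.
Country B against (Medium, High): payoffs 89, 38 → best response Medium.
Country B against (Medium, Embargo): payoffs 61, 52 → best response Medium.
Country C against (Free, Medium): payoffs 31, 36 → best response Embargo.
Country C against (Free, High): payoffs 62, 84 → best response Embargo.
Country C against (Low, Medium): payoffs 12, 67 → best response Embargo.
Country C against (Low, High): payoffs 58, 37 → best response High.
Country C against (Medium, Medium): payoffs 19, 38 → best response Embargo.
Country C against (Medium, High): payoffs 82, 42 → best response High.
Mutual best responses: (Free, High, Embargo); (Medium, Medium, Embargo).

The pure Nash equilibria are (Free, High, Embargo) and (Medium, Medium, Embargo).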